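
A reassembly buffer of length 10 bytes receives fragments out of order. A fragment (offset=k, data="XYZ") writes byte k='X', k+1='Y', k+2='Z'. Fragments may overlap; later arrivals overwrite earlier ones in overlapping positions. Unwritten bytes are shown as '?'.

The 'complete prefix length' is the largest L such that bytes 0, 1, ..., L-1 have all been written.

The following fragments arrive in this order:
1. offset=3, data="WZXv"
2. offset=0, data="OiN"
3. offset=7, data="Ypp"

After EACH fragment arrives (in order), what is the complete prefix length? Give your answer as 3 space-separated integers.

Answer: 0 7 10

Derivation:
Fragment 1: offset=3 data="WZXv" -> buffer=???WZXv??? -> prefix_len=0
Fragment 2: offset=0 data="OiN" -> buffer=OiNWZXv??? -> prefix_len=7
Fragment 3: offset=7 data="Ypp" -> buffer=OiNWZXvYpp -> prefix_len=10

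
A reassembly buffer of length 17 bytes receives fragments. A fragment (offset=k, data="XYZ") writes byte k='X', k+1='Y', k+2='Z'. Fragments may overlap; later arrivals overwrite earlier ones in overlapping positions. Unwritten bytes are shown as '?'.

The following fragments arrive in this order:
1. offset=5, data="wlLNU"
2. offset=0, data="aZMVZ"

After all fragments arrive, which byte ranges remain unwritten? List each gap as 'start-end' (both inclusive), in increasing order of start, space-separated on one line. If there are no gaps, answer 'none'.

Answer: 10-16

Derivation:
Fragment 1: offset=5 len=5
Fragment 2: offset=0 len=5
Gaps: 10-16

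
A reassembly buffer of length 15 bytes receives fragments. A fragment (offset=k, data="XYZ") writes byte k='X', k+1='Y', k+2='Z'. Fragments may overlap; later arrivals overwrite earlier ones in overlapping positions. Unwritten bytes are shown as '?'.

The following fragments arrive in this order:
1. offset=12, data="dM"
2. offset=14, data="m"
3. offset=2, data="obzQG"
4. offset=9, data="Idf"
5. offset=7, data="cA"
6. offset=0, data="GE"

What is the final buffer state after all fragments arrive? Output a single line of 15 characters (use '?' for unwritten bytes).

Fragment 1: offset=12 data="dM" -> buffer=????????????dM?
Fragment 2: offset=14 data="m" -> buffer=????????????dMm
Fragment 3: offset=2 data="obzQG" -> buffer=??obzQG?????dMm
Fragment 4: offset=9 data="Idf" -> buffer=??obzQG??IdfdMm
Fragment 5: offset=7 data="cA" -> buffer=??obzQGcAIdfdMm
Fragment 6: offset=0 data="GE" -> buffer=GEobzQGcAIdfdMm

Answer: GEobzQGcAIdfdMm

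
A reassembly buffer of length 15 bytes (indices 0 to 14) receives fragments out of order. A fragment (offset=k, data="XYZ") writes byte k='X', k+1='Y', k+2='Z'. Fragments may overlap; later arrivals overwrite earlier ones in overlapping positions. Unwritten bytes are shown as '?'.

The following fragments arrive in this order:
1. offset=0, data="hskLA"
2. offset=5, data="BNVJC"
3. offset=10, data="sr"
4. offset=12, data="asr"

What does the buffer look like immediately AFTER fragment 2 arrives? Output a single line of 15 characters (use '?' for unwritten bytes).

Fragment 1: offset=0 data="hskLA" -> buffer=hskLA??????????
Fragment 2: offset=5 data="BNVJC" -> buffer=hskLABNVJC?????

Answer: hskLABNVJC?????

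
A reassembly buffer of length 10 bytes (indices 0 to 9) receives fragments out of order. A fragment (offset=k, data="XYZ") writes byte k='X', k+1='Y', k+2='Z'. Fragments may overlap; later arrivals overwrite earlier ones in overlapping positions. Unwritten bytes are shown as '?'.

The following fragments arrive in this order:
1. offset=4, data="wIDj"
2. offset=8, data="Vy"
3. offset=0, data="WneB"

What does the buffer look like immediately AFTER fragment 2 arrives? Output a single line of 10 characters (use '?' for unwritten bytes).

Answer: ????wIDjVy

Derivation:
Fragment 1: offset=4 data="wIDj" -> buffer=????wIDj??
Fragment 2: offset=8 data="Vy" -> buffer=????wIDjVy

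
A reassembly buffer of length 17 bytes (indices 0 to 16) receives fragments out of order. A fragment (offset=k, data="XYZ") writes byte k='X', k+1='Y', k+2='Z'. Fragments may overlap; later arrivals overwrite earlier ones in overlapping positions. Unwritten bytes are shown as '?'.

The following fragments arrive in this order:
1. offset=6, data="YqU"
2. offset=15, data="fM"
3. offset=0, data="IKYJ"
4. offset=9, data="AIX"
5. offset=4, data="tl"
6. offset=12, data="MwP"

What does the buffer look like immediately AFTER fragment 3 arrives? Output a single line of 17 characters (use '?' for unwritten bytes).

Answer: IKYJ??YqU??????fM

Derivation:
Fragment 1: offset=6 data="YqU" -> buffer=??????YqU????????
Fragment 2: offset=15 data="fM" -> buffer=??????YqU??????fM
Fragment 3: offset=0 data="IKYJ" -> buffer=IKYJ??YqU??????fM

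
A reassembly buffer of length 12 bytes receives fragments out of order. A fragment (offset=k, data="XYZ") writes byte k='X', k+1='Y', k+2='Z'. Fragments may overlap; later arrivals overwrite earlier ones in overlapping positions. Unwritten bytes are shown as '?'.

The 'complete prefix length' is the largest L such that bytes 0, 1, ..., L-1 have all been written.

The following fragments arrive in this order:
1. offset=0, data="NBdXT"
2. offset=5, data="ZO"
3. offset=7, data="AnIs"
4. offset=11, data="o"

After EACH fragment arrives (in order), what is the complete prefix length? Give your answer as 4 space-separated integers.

Fragment 1: offset=0 data="NBdXT" -> buffer=NBdXT??????? -> prefix_len=5
Fragment 2: offset=5 data="ZO" -> buffer=NBdXTZO????? -> prefix_len=7
Fragment 3: offset=7 data="AnIs" -> buffer=NBdXTZOAnIs? -> prefix_len=11
Fragment 4: offset=11 data="o" -> buffer=NBdXTZOAnIso -> prefix_len=12

Answer: 5 7 11 12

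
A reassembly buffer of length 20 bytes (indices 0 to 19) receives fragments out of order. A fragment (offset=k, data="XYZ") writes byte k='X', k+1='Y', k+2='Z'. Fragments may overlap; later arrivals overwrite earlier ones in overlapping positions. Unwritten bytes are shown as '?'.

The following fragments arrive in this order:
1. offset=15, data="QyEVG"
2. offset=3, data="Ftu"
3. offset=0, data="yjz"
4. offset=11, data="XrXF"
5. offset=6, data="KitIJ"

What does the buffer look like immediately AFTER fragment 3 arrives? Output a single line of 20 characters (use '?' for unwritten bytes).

Fragment 1: offset=15 data="QyEVG" -> buffer=???????????????QyEVG
Fragment 2: offset=3 data="Ftu" -> buffer=???Ftu?????????QyEVG
Fragment 3: offset=0 data="yjz" -> buffer=yjzFtu?????????QyEVG

Answer: yjzFtu?????????QyEVG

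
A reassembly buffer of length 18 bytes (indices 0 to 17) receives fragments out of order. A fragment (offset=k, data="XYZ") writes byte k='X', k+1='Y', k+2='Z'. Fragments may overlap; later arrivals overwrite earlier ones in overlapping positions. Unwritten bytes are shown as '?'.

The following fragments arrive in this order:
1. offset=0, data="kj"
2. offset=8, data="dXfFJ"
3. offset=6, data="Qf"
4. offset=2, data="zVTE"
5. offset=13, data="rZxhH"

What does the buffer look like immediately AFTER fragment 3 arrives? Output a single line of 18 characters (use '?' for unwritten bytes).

Answer: kj????QfdXfFJ?????

Derivation:
Fragment 1: offset=0 data="kj" -> buffer=kj????????????????
Fragment 2: offset=8 data="dXfFJ" -> buffer=kj??????dXfFJ?????
Fragment 3: offset=6 data="Qf" -> buffer=kj????QfdXfFJ?????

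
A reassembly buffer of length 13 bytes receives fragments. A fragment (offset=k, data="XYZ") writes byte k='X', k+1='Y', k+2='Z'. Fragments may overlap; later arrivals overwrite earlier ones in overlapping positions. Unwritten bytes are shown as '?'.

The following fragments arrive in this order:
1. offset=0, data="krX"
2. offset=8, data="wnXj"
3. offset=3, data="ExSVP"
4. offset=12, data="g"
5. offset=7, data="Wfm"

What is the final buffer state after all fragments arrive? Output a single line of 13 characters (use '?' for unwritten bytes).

Fragment 1: offset=0 data="krX" -> buffer=krX??????????
Fragment 2: offset=8 data="wnXj" -> buffer=krX?????wnXj?
Fragment 3: offset=3 data="ExSVP" -> buffer=krXExSVPwnXj?
Fragment 4: offset=12 data="g" -> buffer=krXExSVPwnXjg
Fragment 5: offset=7 data="Wfm" -> buffer=krXExSVWfmXjg

Answer: krXExSVWfmXjg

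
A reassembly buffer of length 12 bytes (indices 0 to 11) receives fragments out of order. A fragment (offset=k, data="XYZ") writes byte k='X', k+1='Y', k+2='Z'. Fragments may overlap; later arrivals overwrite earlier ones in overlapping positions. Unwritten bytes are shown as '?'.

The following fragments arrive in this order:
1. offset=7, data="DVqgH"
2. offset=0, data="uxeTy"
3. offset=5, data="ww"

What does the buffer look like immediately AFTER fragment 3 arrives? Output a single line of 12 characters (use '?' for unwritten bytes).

Fragment 1: offset=7 data="DVqgH" -> buffer=???????DVqgH
Fragment 2: offset=0 data="uxeTy" -> buffer=uxeTy??DVqgH
Fragment 3: offset=5 data="ww" -> buffer=uxeTywwDVqgH

Answer: uxeTywwDVqgH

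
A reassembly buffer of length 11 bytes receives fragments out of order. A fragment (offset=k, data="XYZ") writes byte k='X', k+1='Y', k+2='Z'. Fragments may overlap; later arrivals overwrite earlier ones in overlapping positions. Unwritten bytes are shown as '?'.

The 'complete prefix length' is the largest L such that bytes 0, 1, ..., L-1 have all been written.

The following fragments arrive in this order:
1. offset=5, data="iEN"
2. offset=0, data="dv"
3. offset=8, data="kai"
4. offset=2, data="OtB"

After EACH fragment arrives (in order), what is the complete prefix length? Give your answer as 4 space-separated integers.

Fragment 1: offset=5 data="iEN" -> buffer=?????iEN??? -> prefix_len=0
Fragment 2: offset=0 data="dv" -> buffer=dv???iEN??? -> prefix_len=2
Fragment 3: offset=8 data="kai" -> buffer=dv???iENkai -> prefix_len=2
Fragment 4: offset=2 data="OtB" -> buffer=dvOtBiENkai -> prefix_len=11

Answer: 0 2 2 11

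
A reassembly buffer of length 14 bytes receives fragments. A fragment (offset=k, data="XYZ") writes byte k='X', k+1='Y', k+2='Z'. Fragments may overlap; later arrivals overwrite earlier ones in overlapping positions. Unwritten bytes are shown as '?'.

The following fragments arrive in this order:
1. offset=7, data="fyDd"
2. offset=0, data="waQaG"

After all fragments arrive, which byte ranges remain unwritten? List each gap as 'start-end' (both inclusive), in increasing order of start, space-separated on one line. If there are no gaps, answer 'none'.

Fragment 1: offset=7 len=4
Fragment 2: offset=0 len=5
Gaps: 5-6 11-13

Answer: 5-6 11-13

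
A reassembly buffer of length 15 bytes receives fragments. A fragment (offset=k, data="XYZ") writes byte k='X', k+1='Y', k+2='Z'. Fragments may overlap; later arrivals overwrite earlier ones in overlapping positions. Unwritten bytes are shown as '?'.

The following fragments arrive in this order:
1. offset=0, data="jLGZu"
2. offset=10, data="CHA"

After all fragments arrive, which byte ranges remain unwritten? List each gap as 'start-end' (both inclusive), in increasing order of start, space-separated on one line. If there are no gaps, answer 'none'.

Answer: 5-9 13-14

Derivation:
Fragment 1: offset=0 len=5
Fragment 2: offset=10 len=3
Gaps: 5-9 13-14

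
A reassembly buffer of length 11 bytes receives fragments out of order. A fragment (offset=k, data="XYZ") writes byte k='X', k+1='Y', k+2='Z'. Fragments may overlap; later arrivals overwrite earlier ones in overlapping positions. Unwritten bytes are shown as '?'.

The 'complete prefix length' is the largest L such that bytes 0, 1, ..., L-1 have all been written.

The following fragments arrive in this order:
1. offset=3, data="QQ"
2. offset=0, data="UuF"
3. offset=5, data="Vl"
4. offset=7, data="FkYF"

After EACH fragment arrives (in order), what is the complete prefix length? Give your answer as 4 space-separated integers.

Fragment 1: offset=3 data="QQ" -> buffer=???QQ?????? -> prefix_len=0
Fragment 2: offset=0 data="UuF" -> buffer=UuFQQ?????? -> prefix_len=5
Fragment 3: offset=5 data="Vl" -> buffer=UuFQQVl???? -> prefix_len=7
Fragment 4: offset=7 data="FkYF" -> buffer=UuFQQVlFkYF -> prefix_len=11

Answer: 0 5 7 11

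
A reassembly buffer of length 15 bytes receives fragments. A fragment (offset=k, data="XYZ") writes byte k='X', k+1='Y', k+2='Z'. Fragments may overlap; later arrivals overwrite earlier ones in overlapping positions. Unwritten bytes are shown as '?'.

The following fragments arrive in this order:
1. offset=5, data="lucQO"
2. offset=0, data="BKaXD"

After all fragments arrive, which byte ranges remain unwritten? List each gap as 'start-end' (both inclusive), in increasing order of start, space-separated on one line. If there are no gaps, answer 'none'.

Answer: 10-14

Derivation:
Fragment 1: offset=5 len=5
Fragment 2: offset=0 len=5
Gaps: 10-14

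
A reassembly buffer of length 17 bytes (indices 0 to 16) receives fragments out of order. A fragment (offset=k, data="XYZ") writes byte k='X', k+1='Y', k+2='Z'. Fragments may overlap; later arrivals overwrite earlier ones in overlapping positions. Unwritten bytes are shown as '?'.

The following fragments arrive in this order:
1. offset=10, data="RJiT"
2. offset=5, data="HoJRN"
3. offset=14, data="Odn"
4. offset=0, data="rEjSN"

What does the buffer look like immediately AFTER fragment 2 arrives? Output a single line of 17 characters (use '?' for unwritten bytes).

Answer: ?????HoJRNRJiT???

Derivation:
Fragment 1: offset=10 data="RJiT" -> buffer=??????????RJiT???
Fragment 2: offset=5 data="HoJRN" -> buffer=?????HoJRNRJiT???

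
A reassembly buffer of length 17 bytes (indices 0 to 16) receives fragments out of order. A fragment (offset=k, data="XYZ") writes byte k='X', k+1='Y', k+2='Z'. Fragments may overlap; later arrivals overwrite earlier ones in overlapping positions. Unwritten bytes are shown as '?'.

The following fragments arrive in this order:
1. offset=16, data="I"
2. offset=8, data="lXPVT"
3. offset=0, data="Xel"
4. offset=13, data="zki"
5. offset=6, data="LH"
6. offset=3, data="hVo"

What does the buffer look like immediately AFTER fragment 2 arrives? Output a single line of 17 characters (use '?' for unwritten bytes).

Answer: ????????lXPVT???I

Derivation:
Fragment 1: offset=16 data="I" -> buffer=????????????????I
Fragment 2: offset=8 data="lXPVT" -> buffer=????????lXPVT???I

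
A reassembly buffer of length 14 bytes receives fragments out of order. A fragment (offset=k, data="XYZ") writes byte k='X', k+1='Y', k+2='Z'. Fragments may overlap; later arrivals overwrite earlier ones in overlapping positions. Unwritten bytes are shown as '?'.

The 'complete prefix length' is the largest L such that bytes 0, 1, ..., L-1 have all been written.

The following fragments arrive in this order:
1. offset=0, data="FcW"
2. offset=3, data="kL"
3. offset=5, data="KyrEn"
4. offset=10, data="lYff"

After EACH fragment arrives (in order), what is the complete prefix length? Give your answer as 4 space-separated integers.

Fragment 1: offset=0 data="FcW" -> buffer=FcW??????????? -> prefix_len=3
Fragment 2: offset=3 data="kL" -> buffer=FcWkL????????? -> prefix_len=5
Fragment 3: offset=5 data="KyrEn" -> buffer=FcWkLKyrEn???? -> prefix_len=10
Fragment 4: offset=10 data="lYff" -> buffer=FcWkLKyrEnlYff -> prefix_len=14

Answer: 3 5 10 14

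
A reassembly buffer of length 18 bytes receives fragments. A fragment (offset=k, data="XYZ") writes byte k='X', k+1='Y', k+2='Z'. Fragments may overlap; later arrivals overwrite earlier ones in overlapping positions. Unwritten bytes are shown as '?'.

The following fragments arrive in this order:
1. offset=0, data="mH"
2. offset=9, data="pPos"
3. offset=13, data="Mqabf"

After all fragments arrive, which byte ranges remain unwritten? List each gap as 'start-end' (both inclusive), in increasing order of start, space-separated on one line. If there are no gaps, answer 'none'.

Fragment 1: offset=0 len=2
Fragment 2: offset=9 len=4
Fragment 3: offset=13 len=5
Gaps: 2-8

Answer: 2-8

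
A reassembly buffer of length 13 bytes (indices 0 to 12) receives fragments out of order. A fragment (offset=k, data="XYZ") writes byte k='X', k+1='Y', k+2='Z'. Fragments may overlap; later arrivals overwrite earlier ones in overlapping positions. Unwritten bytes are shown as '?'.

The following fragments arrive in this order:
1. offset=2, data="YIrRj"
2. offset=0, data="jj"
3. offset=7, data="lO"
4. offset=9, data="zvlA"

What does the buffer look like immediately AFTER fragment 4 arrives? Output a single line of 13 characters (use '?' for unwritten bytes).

Fragment 1: offset=2 data="YIrRj" -> buffer=??YIrRj??????
Fragment 2: offset=0 data="jj" -> buffer=jjYIrRj??????
Fragment 3: offset=7 data="lO" -> buffer=jjYIrRjlO????
Fragment 4: offset=9 data="zvlA" -> buffer=jjYIrRjlOzvlA

Answer: jjYIrRjlOzvlA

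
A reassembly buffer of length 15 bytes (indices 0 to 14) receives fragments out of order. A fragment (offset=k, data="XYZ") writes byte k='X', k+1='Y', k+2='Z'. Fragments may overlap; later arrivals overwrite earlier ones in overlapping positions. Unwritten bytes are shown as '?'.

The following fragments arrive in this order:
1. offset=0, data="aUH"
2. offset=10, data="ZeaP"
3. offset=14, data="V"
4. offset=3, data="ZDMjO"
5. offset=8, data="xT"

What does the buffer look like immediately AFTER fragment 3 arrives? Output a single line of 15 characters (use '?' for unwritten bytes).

Answer: aUH???????ZeaPV

Derivation:
Fragment 1: offset=0 data="aUH" -> buffer=aUH????????????
Fragment 2: offset=10 data="ZeaP" -> buffer=aUH???????ZeaP?
Fragment 3: offset=14 data="V" -> buffer=aUH???????ZeaPV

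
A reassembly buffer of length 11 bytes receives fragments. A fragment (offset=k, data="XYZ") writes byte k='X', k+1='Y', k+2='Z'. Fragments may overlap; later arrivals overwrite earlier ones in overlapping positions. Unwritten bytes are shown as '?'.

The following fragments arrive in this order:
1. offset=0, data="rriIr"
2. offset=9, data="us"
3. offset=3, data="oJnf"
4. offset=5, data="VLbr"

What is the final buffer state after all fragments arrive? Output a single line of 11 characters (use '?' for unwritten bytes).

Fragment 1: offset=0 data="rriIr" -> buffer=rriIr??????
Fragment 2: offset=9 data="us" -> buffer=rriIr????us
Fragment 3: offset=3 data="oJnf" -> buffer=rrioJnf??us
Fragment 4: offset=5 data="VLbr" -> buffer=rrioJVLbrus

Answer: rrioJVLbrus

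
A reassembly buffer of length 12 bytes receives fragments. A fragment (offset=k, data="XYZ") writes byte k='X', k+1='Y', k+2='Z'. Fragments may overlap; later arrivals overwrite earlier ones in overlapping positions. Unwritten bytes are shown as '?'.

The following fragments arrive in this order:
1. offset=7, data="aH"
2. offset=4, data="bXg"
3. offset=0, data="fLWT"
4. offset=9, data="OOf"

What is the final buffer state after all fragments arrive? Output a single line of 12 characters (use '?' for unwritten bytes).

Fragment 1: offset=7 data="aH" -> buffer=???????aH???
Fragment 2: offset=4 data="bXg" -> buffer=????bXgaH???
Fragment 3: offset=0 data="fLWT" -> buffer=fLWTbXgaH???
Fragment 4: offset=9 data="OOf" -> buffer=fLWTbXgaHOOf

Answer: fLWTbXgaHOOf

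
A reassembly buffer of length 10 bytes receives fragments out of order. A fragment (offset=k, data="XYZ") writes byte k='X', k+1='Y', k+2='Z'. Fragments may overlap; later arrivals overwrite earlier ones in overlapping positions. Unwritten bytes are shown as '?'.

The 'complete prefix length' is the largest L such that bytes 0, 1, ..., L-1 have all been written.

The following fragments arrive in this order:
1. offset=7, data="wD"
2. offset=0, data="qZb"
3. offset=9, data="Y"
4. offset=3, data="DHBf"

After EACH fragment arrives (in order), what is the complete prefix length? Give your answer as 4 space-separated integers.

Answer: 0 3 3 10

Derivation:
Fragment 1: offset=7 data="wD" -> buffer=???????wD? -> prefix_len=0
Fragment 2: offset=0 data="qZb" -> buffer=qZb????wD? -> prefix_len=3
Fragment 3: offset=9 data="Y" -> buffer=qZb????wDY -> prefix_len=3
Fragment 4: offset=3 data="DHBf" -> buffer=qZbDHBfwDY -> prefix_len=10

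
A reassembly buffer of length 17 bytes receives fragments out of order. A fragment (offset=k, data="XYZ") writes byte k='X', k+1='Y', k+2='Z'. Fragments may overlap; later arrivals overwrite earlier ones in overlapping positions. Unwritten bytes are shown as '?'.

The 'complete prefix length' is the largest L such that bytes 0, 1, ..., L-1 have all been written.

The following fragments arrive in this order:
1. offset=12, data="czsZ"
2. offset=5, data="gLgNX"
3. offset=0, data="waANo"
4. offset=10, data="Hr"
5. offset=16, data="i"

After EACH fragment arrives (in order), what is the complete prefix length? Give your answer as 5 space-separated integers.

Answer: 0 0 10 16 17

Derivation:
Fragment 1: offset=12 data="czsZ" -> buffer=????????????czsZ? -> prefix_len=0
Fragment 2: offset=5 data="gLgNX" -> buffer=?????gLgNX??czsZ? -> prefix_len=0
Fragment 3: offset=0 data="waANo" -> buffer=waANogLgNX??czsZ? -> prefix_len=10
Fragment 4: offset=10 data="Hr" -> buffer=waANogLgNXHrczsZ? -> prefix_len=16
Fragment 5: offset=16 data="i" -> buffer=waANogLgNXHrczsZi -> prefix_len=17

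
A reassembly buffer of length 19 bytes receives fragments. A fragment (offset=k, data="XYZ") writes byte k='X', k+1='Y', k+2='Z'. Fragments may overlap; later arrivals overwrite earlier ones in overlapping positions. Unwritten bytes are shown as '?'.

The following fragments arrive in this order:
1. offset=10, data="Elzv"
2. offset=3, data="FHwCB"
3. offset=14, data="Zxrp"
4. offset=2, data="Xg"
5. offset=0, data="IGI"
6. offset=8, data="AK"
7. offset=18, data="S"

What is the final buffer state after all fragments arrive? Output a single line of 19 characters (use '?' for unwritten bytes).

Fragment 1: offset=10 data="Elzv" -> buffer=??????????Elzv?????
Fragment 2: offset=3 data="FHwCB" -> buffer=???FHwCB??Elzv?????
Fragment 3: offset=14 data="Zxrp" -> buffer=???FHwCB??ElzvZxrp?
Fragment 4: offset=2 data="Xg" -> buffer=??XgHwCB??ElzvZxrp?
Fragment 5: offset=0 data="IGI" -> buffer=IGIgHwCB??ElzvZxrp?
Fragment 6: offset=8 data="AK" -> buffer=IGIgHwCBAKElzvZxrp?
Fragment 7: offset=18 data="S" -> buffer=IGIgHwCBAKElzvZxrpS

Answer: IGIgHwCBAKElzvZxrpS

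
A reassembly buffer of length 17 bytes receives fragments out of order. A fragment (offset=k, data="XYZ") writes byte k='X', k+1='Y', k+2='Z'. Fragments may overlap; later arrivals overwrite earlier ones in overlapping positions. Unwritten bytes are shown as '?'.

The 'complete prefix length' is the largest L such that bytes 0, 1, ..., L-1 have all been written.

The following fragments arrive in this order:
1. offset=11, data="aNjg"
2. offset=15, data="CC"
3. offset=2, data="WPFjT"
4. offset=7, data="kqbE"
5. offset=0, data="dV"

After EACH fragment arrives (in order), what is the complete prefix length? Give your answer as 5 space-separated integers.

Fragment 1: offset=11 data="aNjg" -> buffer=???????????aNjg?? -> prefix_len=0
Fragment 2: offset=15 data="CC" -> buffer=???????????aNjgCC -> prefix_len=0
Fragment 3: offset=2 data="WPFjT" -> buffer=??WPFjT????aNjgCC -> prefix_len=0
Fragment 4: offset=7 data="kqbE" -> buffer=??WPFjTkqbEaNjgCC -> prefix_len=0
Fragment 5: offset=0 data="dV" -> buffer=dVWPFjTkqbEaNjgCC -> prefix_len=17

Answer: 0 0 0 0 17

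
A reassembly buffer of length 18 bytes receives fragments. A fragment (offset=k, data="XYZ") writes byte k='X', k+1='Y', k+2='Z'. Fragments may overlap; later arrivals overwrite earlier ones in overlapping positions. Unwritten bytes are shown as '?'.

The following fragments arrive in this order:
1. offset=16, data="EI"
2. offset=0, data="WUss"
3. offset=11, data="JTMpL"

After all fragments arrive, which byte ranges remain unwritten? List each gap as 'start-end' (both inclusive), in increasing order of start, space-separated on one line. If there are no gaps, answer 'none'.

Fragment 1: offset=16 len=2
Fragment 2: offset=0 len=4
Fragment 3: offset=11 len=5
Gaps: 4-10

Answer: 4-10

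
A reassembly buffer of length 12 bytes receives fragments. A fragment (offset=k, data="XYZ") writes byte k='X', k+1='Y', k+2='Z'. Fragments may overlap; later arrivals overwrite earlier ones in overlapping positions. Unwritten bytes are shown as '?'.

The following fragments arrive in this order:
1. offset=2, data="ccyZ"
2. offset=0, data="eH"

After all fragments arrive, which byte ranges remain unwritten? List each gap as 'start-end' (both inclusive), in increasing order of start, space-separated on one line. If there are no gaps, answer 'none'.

Fragment 1: offset=2 len=4
Fragment 2: offset=0 len=2
Gaps: 6-11

Answer: 6-11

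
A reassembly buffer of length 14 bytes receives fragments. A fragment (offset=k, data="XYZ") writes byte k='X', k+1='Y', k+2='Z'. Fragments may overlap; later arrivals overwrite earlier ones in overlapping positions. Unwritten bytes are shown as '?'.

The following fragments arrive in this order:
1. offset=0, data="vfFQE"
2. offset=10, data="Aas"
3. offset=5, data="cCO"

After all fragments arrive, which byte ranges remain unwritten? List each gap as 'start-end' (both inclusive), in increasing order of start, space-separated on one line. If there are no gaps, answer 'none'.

Fragment 1: offset=0 len=5
Fragment 2: offset=10 len=3
Fragment 3: offset=5 len=3
Gaps: 8-9 13-13

Answer: 8-9 13-13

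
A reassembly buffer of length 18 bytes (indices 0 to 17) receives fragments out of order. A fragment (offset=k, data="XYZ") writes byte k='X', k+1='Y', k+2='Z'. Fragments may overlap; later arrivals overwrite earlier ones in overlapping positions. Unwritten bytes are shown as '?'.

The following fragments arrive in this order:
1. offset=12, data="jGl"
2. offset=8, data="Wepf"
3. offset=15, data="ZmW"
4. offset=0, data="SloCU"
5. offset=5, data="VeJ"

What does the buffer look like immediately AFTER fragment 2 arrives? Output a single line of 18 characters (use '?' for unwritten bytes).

Answer: ????????WepfjGl???

Derivation:
Fragment 1: offset=12 data="jGl" -> buffer=????????????jGl???
Fragment 2: offset=8 data="Wepf" -> buffer=????????WepfjGl???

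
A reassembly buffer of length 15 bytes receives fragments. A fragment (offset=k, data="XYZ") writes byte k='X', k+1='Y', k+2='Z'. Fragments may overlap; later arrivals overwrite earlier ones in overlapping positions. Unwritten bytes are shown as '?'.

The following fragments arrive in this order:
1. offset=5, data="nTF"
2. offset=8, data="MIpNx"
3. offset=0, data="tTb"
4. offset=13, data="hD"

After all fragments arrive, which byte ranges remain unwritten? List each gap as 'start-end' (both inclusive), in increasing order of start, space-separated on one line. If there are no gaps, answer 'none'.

Fragment 1: offset=5 len=3
Fragment 2: offset=8 len=5
Fragment 3: offset=0 len=3
Fragment 4: offset=13 len=2
Gaps: 3-4

Answer: 3-4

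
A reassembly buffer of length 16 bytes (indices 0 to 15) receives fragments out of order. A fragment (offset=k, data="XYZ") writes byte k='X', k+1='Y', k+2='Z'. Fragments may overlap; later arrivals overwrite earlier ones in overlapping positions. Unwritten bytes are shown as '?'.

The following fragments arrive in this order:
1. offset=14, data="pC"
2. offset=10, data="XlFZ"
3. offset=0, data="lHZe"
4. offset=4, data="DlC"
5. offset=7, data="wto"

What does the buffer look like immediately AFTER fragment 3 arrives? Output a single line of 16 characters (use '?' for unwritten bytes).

Fragment 1: offset=14 data="pC" -> buffer=??????????????pC
Fragment 2: offset=10 data="XlFZ" -> buffer=??????????XlFZpC
Fragment 3: offset=0 data="lHZe" -> buffer=lHZe??????XlFZpC

Answer: lHZe??????XlFZpC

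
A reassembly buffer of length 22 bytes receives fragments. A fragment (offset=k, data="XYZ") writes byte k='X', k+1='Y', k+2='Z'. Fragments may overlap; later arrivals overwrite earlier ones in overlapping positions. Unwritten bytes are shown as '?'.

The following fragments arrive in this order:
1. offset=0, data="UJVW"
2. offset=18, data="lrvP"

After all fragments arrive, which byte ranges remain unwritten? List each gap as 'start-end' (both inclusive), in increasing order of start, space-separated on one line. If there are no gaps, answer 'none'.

Fragment 1: offset=0 len=4
Fragment 2: offset=18 len=4
Gaps: 4-17

Answer: 4-17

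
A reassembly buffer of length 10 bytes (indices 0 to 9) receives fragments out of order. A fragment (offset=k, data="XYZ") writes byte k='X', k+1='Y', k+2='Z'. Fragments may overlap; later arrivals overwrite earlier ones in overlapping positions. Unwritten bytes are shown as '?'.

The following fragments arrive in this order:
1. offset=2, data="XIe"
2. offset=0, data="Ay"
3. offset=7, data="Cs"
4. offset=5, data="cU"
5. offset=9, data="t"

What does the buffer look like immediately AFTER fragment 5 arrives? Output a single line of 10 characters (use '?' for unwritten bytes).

Fragment 1: offset=2 data="XIe" -> buffer=??XIe?????
Fragment 2: offset=0 data="Ay" -> buffer=AyXIe?????
Fragment 3: offset=7 data="Cs" -> buffer=AyXIe??Cs?
Fragment 4: offset=5 data="cU" -> buffer=AyXIecUCs?
Fragment 5: offset=9 data="t" -> buffer=AyXIecUCst

Answer: AyXIecUCst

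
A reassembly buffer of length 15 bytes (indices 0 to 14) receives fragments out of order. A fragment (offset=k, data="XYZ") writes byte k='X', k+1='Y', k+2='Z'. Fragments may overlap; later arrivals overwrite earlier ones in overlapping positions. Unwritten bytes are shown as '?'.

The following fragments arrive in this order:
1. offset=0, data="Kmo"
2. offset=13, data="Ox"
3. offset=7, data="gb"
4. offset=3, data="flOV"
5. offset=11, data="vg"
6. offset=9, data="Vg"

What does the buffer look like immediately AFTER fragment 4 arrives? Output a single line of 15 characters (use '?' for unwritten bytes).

Fragment 1: offset=0 data="Kmo" -> buffer=Kmo????????????
Fragment 2: offset=13 data="Ox" -> buffer=Kmo??????????Ox
Fragment 3: offset=7 data="gb" -> buffer=Kmo????gb????Ox
Fragment 4: offset=3 data="flOV" -> buffer=KmoflOVgb????Ox

Answer: KmoflOVgb????Ox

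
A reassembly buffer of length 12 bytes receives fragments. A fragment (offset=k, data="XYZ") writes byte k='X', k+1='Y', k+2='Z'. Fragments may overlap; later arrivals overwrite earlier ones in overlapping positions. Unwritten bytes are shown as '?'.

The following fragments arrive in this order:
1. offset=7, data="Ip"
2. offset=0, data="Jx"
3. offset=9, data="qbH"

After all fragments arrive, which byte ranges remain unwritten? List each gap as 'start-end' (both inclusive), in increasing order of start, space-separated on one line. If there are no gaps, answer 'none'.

Fragment 1: offset=7 len=2
Fragment 2: offset=0 len=2
Fragment 3: offset=9 len=3
Gaps: 2-6

Answer: 2-6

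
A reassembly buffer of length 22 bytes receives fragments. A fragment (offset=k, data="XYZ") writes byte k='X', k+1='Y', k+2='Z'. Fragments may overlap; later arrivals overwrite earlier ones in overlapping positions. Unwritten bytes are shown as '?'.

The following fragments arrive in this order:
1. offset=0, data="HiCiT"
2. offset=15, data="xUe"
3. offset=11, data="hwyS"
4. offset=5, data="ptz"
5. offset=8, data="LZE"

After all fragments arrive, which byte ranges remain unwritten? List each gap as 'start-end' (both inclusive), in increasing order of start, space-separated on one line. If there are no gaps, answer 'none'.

Fragment 1: offset=0 len=5
Fragment 2: offset=15 len=3
Fragment 3: offset=11 len=4
Fragment 4: offset=5 len=3
Fragment 5: offset=8 len=3
Gaps: 18-21

Answer: 18-21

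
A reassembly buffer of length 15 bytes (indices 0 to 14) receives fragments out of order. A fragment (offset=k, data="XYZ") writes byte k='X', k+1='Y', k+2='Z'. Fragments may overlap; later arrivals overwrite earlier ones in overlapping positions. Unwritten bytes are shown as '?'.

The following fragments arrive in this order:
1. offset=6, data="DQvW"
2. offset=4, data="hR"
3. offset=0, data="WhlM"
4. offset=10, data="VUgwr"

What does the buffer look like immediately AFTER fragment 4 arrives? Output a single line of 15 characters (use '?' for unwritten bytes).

Answer: WhlMhRDQvWVUgwr

Derivation:
Fragment 1: offset=6 data="DQvW" -> buffer=??????DQvW?????
Fragment 2: offset=4 data="hR" -> buffer=????hRDQvW?????
Fragment 3: offset=0 data="WhlM" -> buffer=WhlMhRDQvW?????
Fragment 4: offset=10 data="VUgwr" -> buffer=WhlMhRDQvWVUgwr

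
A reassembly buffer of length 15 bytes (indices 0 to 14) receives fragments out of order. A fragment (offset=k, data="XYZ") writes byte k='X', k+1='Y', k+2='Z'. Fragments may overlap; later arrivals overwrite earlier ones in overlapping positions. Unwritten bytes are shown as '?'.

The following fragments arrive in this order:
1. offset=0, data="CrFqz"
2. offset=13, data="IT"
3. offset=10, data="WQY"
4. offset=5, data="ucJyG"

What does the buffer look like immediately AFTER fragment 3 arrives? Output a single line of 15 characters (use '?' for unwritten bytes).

Answer: CrFqz?????WQYIT

Derivation:
Fragment 1: offset=0 data="CrFqz" -> buffer=CrFqz??????????
Fragment 2: offset=13 data="IT" -> buffer=CrFqz????????IT
Fragment 3: offset=10 data="WQY" -> buffer=CrFqz?????WQYIT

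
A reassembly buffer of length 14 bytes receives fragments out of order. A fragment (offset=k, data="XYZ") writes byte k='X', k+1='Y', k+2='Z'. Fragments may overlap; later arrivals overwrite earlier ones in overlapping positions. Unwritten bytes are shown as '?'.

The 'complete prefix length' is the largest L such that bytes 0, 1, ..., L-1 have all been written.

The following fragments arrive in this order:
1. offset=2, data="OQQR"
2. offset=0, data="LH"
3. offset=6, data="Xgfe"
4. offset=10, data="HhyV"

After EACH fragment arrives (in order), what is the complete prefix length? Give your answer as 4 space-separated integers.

Fragment 1: offset=2 data="OQQR" -> buffer=??OQQR???????? -> prefix_len=0
Fragment 2: offset=0 data="LH" -> buffer=LHOQQR???????? -> prefix_len=6
Fragment 3: offset=6 data="Xgfe" -> buffer=LHOQQRXgfe???? -> prefix_len=10
Fragment 4: offset=10 data="HhyV" -> buffer=LHOQQRXgfeHhyV -> prefix_len=14

Answer: 0 6 10 14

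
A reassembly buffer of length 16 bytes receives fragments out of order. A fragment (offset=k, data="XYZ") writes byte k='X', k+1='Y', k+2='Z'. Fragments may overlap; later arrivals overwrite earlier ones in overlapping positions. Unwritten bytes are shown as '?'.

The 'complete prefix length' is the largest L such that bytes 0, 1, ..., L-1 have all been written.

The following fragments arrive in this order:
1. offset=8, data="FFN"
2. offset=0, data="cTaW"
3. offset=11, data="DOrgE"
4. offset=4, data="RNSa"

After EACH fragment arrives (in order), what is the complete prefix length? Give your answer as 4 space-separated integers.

Answer: 0 4 4 16

Derivation:
Fragment 1: offset=8 data="FFN" -> buffer=????????FFN????? -> prefix_len=0
Fragment 2: offset=0 data="cTaW" -> buffer=cTaW????FFN????? -> prefix_len=4
Fragment 3: offset=11 data="DOrgE" -> buffer=cTaW????FFNDOrgE -> prefix_len=4
Fragment 4: offset=4 data="RNSa" -> buffer=cTaWRNSaFFNDOrgE -> prefix_len=16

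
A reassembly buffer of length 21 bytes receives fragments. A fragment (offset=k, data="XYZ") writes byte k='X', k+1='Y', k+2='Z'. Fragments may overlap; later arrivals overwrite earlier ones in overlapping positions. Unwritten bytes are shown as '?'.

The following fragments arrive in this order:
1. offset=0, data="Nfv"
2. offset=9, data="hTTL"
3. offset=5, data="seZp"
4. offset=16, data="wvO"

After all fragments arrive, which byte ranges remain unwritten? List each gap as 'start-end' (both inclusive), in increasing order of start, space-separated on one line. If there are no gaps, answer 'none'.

Fragment 1: offset=0 len=3
Fragment 2: offset=9 len=4
Fragment 3: offset=5 len=4
Fragment 4: offset=16 len=3
Gaps: 3-4 13-15 19-20

Answer: 3-4 13-15 19-20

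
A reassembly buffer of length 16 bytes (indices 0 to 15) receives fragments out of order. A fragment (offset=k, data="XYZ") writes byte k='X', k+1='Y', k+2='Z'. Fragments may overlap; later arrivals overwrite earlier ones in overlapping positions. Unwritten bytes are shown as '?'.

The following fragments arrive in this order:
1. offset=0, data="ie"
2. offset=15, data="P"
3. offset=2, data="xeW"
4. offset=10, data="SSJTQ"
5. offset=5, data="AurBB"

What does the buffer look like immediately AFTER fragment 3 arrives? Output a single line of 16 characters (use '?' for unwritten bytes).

Answer: iexeW??????????P

Derivation:
Fragment 1: offset=0 data="ie" -> buffer=ie??????????????
Fragment 2: offset=15 data="P" -> buffer=ie?????????????P
Fragment 3: offset=2 data="xeW" -> buffer=iexeW??????????P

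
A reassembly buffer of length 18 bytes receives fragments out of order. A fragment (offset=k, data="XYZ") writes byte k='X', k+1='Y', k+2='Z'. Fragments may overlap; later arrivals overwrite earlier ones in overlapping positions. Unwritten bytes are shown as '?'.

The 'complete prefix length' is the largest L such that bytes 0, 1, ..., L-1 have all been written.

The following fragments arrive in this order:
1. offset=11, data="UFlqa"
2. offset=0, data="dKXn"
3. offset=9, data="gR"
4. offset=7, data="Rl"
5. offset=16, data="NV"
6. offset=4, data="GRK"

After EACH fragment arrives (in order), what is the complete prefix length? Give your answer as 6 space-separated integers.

Fragment 1: offset=11 data="UFlqa" -> buffer=???????????UFlqa?? -> prefix_len=0
Fragment 2: offset=0 data="dKXn" -> buffer=dKXn???????UFlqa?? -> prefix_len=4
Fragment 3: offset=9 data="gR" -> buffer=dKXn?????gRUFlqa?? -> prefix_len=4
Fragment 4: offset=7 data="Rl" -> buffer=dKXn???RlgRUFlqa?? -> prefix_len=4
Fragment 5: offset=16 data="NV" -> buffer=dKXn???RlgRUFlqaNV -> prefix_len=4
Fragment 6: offset=4 data="GRK" -> buffer=dKXnGRKRlgRUFlqaNV -> prefix_len=18

Answer: 0 4 4 4 4 18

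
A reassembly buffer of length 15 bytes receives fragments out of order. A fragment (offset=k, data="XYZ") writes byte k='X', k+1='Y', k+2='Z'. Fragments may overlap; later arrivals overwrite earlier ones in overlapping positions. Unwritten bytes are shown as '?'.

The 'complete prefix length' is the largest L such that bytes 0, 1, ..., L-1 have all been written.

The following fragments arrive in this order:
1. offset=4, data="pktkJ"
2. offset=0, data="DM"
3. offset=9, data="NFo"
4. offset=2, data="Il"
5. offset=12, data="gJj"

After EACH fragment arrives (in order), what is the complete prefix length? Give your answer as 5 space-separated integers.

Answer: 0 2 2 12 15

Derivation:
Fragment 1: offset=4 data="pktkJ" -> buffer=????pktkJ?????? -> prefix_len=0
Fragment 2: offset=0 data="DM" -> buffer=DM??pktkJ?????? -> prefix_len=2
Fragment 3: offset=9 data="NFo" -> buffer=DM??pktkJNFo??? -> prefix_len=2
Fragment 4: offset=2 data="Il" -> buffer=DMIlpktkJNFo??? -> prefix_len=12
Fragment 5: offset=12 data="gJj" -> buffer=DMIlpktkJNFogJj -> prefix_len=15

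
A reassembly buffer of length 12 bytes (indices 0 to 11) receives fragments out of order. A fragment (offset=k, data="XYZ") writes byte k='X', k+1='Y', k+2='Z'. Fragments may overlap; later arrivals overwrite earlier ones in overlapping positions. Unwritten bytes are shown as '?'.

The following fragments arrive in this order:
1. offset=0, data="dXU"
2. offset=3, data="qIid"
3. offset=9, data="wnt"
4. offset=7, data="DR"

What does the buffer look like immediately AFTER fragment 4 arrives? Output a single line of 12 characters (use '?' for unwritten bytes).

Fragment 1: offset=0 data="dXU" -> buffer=dXU?????????
Fragment 2: offset=3 data="qIid" -> buffer=dXUqIid?????
Fragment 3: offset=9 data="wnt" -> buffer=dXUqIid??wnt
Fragment 4: offset=7 data="DR" -> buffer=dXUqIidDRwnt

Answer: dXUqIidDRwnt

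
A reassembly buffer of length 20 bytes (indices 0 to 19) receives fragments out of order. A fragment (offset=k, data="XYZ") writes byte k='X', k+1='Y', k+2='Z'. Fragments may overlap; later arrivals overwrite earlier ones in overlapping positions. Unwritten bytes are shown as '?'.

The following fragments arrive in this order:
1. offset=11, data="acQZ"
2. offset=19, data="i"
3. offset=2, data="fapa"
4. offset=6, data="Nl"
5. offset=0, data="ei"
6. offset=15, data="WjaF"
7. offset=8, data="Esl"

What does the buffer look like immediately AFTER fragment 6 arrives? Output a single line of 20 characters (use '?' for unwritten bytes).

Fragment 1: offset=11 data="acQZ" -> buffer=???????????acQZ?????
Fragment 2: offset=19 data="i" -> buffer=???????????acQZ????i
Fragment 3: offset=2 data="fapa" -> buffer=??fapa?????acQZ????i
Fragment 4: offset=6 data="Nl" -> buffer=??fapaNl???acQZ????i
Fragment 5: offset=0 data="ei" -> buffer=eifapaNl???acQZ????i
Fragment 6: offset=15 data="WjaF" -> buffer=eifapaNl???acQZWjaFi

Answer: eifapaNl???acQZWjaFi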